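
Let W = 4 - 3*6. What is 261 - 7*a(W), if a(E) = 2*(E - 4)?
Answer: 513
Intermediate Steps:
W = -14 (W = 4 - 18 = -14)
a(E) = -8 + 2*E (a(E) = 2*(-4 + E) = -8 + 2*E)
261 - 7*a(W) = 261 - 7*(-8 + 2*(-14)) = 261 - 7*(-8 - 28) = 261 - 7*(-36) = 261 + 252 = 513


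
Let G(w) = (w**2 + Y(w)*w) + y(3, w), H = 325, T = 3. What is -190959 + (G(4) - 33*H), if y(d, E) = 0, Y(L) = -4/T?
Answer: -605020/3 ≈ -2.0167e+5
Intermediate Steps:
Y(L) = -4/3
G(w) = w**2 - 4*w/3 (G(w) = (w**2 - 4*w/3) + 0 = w**2 - 4*w/3)
-190959 + (G(4) - 33*H) = -190959 + ((1/3)*4*(-4 + 3*4) - 33*325) = -190959 + ((1/3)*4*(-4 + 12) - 10725) = -190959 + ((1/3)*4*8 - 10725) = -190959 + (32/3 - 10725) = -190959 - 32143/3 = -605020/3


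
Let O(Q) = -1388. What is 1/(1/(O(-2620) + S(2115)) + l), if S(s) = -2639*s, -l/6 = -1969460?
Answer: 5582873/65971470351479 ≈ 8.4626e-8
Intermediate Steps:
l = 11816760 (l = -6*(-1969460) = 11816760)
1/(1/(O(-2620) + S(2115)) + l) = 1/(1/(-1388 - 2639*2115) + 11816760) = 1/(1/(-1388 - 5581485) + 11816760) = 1/(1/(-5582873) + 11816760) = 1/(-1/5582873 + 11816760) = 1/(65971470351479/5582873) = 5582873/65971470351479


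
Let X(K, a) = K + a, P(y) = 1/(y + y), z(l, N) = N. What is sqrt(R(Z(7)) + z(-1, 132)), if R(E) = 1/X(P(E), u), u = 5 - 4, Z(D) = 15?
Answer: 3*sqrt(14198)/31 ≈ 11.531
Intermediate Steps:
P(y) = 1/(2*y)
u = 1
R(E) = 1/(1 + 1/(2*E)) (R(E) = 1/(1/(2*E) + 1) = 1/(1 + 1/(2*E)))
sqrt(R(Z(7)) + z(-1, 132)) = sqrt(2*15/(1 + 2*15) + 132) = sqrt(2*15/(1 + 30) + 132) = sqrt(2*15/31 + 132) = sqrt(2*15*(1/31) + 132) = sqrt(30/31 + 132) = sqrt(4122/31) = 3*sqrt(14198)/31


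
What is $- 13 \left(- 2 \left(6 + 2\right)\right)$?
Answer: $208$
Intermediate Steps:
$- 13 \left(- 2 \left(6 + 2\right)\right) = - 13 \left(\left(-2\right) 8\right) = \left(-13\right) \left(-16\right) = 208$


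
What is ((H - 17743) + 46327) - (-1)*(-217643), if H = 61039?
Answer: -128020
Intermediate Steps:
((H - 17743) + 46327) - (-1)*(-217643) = ((61039 - 17743) + 46327) - (-1)*(-217643) = (43296 + 46327) - 1*217643 = 89623 - 217643 = -128020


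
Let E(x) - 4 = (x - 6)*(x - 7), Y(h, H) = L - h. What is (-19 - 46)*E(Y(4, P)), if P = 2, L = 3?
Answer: -3900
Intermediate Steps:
Y(h, H) = 3 - h
E(x) = 4 + (-7 + x)*(-6 + x) (E(x) = 4 + (x - 6)*(x - 7) = 4 + (-6 + x)*(-7 + x) = 4 + (-7 + x)*(-6 + x))
(-19 - 46)*E(Y(4, P)) = (-19 - 46)*(46 + (3 - 1*4)² - 13*(3 - 1*4)) = -65*(46 + (3 - 4)² - 13*(3 - 4)) = -65*(46 + (-1)² - 13*(-1)) = -65*(46 + 1 + 13) = -65*60 = -3900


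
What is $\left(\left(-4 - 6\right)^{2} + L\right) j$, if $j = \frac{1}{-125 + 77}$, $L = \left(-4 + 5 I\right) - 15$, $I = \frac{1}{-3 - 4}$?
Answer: $- \frac{281}{168} \approx -1.6726$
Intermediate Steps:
$I = - \frac{1}{7}$ ($I = \frac{1}{-7} = - \frac{1}{7} \approx -0.14286$)
$L = - \frac{138}{7}$ ($L = \left(-4 + 5 \left(- \frac{1}{7}\right)\right) - 15 = \left(-4 - \frac{5}{7}\right) - 15 = - \frac{33}{7} - 15 = - \frac{138}{7} \approx -19.714$)
$j = - \frac{1}{48}$ ($j = \frac{1}{-48} = - \frac{1}{48} \approx -0.020833$)
$\left(\left(-4 - 6\right)^{2} + L\right) j = \left(\left(-4 - 6\right)^{2} - \frac{138}{7}\right) \left(- \frac{1}{48}\right) = \left(\left(-10\right)^{2} - \frac{138}{7}\right) \left(- \frac{1}{48}\right) = \left(100 - \frac{138}{7}\right) \left(- \frac{1}{48}\right) = \frac{562}{7} \left(- \frac{1}{48}\right) = - \frac{281}{168}$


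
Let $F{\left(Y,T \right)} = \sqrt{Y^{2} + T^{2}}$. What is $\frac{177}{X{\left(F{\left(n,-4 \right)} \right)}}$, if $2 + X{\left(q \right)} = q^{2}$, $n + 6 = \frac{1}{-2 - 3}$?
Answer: $\frac{1475}{437} \approx 3.3753$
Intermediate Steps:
$n = - \frac{31}{5}$ ($n = -6 + \frac{1}{-2 - 3} = -6 + \frac{1}{-5} = -6 - \frac{1}{5} = - \frac{31}{5} \approx -6.2$)
$F{\left(Y,T \right)} = \sqrt{T^{2} + Y^{2}}$
$X{\left(q \right)} = -2 + q^{2}$
$\frac{177}{X{\left(F{\left(n,-4 \right)} \right)}} = \frac{177}{-2 + \left(\sqrt{\left(-4\right)^{2} + \left(- \frac{31}{5}\right)^{2}}\right)^{2}} = \frac{177}{-2 + \left(\sqrt{16 + \frac{961}{25}}\right)^{2}} = \frac{177}{-2 + \left(\sqrt{\frac{1361}{25}}\right)^{2}} = \frac{177}{-2 + \left(\frac{\sqrt{1361}}{5}\right)^{2}} = \frac{177}{-2 + \frac{1361}{25}} = \frac{177}{\frac{1311}{25}} = 177 \cdot \frac{25}{1311} = \frac{1475}{437}$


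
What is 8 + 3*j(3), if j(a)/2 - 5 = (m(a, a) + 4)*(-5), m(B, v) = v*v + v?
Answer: -442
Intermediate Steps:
m(B, v) = v + v² (m(B, v) = v² + v = v + v²)
j(a) = -30 - 10*a*(1 + a) (j(a) = 10 + 2*((a*(1 + a) + 4)*(-5)) = 10 + 2*((4 + a*(1 + a))*(-5)) = 10 + 2*(-20 - 5*a*(1 + a)) = 10 + (-40 - 10*a*(1 + a)) = -30 - 10*a*(1 + a))
8 + 3*j(3) = 8 + 3*(-30 - 10*3*(1 + 3)) = 8 + 3*(-30 - 10*3*4) = 8 + 3*(-30 - 120) = 8 + 3*(-150) = 8 - 450 = -442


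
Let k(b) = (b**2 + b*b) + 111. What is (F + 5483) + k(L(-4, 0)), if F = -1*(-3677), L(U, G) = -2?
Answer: 9279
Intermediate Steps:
k(b) = 111 + 2*b**2 (k(b) = (b**2 + b**2) + 111 = 2*b**2 + 111 = 111 + 2*b**2)
F = 3677
(F + 5483) + k(L(-4, 0)) = (3677 + 5483) + (111 + 2*(-2)**2) = 9160 + (111 + 2*4) = 9160 + (111 + 8) = 9160 + 119 = 9279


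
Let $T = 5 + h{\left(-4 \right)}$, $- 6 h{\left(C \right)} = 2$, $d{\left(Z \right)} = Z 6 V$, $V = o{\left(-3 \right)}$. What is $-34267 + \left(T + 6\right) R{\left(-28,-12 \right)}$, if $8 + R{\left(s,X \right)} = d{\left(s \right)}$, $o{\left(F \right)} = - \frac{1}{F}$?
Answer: $- \frac{104849}{3} \approx -34950.0$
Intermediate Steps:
$V = \frac{1}{3}$ ($V = - \frac{1}{-3} = \left(-1\right) \left(- \frac{1}{3}\right) = \frac{1}{3} \approx 0.33333$)
$d{\left(Z \right)} = 2 Z$ ($d{\left(Z \right)} = Z 6 \cdot \frac{1}{3} = 6 Z \frac{1}{3} = 2 Z$)
$h{\left(C \right)} = - \frac{1}{3}$ ($h{\left(C \right)} = \left(- \frac{1}{6}\right) 2 = - \frac{1}{3}$)
$R{\left(s,X \right)} = -8 + 2 s$
$T = \frac{14}{3}$ ($T = 5 - \frac{1}{3} = \frac{14}{3} \approx 4.6667$)
$-34267 + \left(T + 6\right) R{\left(-28,-12 \right)} = -34267 + \left(\frac{14}{3} + 6\right) \left(-8 + 2 \left(-28\right)\right) = -34267 + \frac{32 \left(-8 - 56\right)}{3} = -34267 + \frac{32}{3} \left(-64\right) = -34267 - \frac{2048}{3} = - \frac{104849}{3}$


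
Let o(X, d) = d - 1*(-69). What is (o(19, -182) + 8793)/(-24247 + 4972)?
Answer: -1736/3855 ≈ -0.45032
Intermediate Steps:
o(X, d) = 69 + d (o(X, d) = d + 69 = 69 + d)
(o(19, -182) + 8793)/(-24247 + 4972) = ((69 - 182) + 8793)/(-24247 + 4972) = (-113 + 8793)/(-19275) = 8680*(-1/19275) = -1736/3855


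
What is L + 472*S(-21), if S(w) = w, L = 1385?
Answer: -8527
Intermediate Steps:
L + 472*S(-21) = 1385 + 472*(-21) = 1385 - 9912 = -8527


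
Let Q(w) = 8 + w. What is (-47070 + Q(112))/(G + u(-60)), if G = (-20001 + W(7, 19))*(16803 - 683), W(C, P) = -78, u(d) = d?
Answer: 1565/10789118 ≈ 0.00014505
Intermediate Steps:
G = -323673480 (G = (-20001 - 78)*(16803 - 683) = -20079*16120 = -323673480)
(-47070 + Q(112))/(G + u(-60)) = (-47070 + (8 + 112))/(-323673480 - 60) = (-47070 + 120)/(-323673540) = -46950*(-1/323673540) = 1565/10789118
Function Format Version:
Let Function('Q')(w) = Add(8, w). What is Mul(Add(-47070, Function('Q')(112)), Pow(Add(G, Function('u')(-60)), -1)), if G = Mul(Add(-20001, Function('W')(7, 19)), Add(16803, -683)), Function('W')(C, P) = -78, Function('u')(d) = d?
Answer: Rational(1565, 10789118) ≈ 0.00014505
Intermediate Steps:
G = -323673480 (G = Mul(Add(-20001, -78), Add(16803, -683)) = Mul(-20079, 16120) = -323673480)
Mul(Add(-47070, Function('Q')(112)), Pow(Add(G, Function('u')(-60)), -1)) = Mul(Add(-47070, Add(8, 112)), Pow(Add(-323673480, -60), -1)) = Mul(Add(-47070, 120), Pow(-323673540, -1)) = Mul(-46950, Rational(-1, 323673540)) = Rational(1565, 10789118)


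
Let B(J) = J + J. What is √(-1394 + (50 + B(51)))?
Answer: 3*I*√138 ≈ 35.242*I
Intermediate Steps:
B(J) = 2*J
√(-1394 + (50 + B(51))) = √(-1394 + (50 + 2*51)) = √(-1394 + (50 + 102)) = √(-1394 + 152) = √(-1242) = 3*I*√138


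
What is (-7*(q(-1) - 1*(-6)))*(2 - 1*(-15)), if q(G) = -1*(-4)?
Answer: -1190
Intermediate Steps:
q(G) = 4
(-7*(q(-1) - 1*(-6)))*(2 - 1*(-15)) = (-7*(4 - 1*(-6)))*(2 - 1*(-15)) = (-7*(4 + 6))*(2 + 15) = -7*10*17 = -70*17 = -1190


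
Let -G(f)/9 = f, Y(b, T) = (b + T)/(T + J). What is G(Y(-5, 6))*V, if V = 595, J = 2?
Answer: -5355/8 ≈ -669.38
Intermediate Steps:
Y(b, T) = (T + b)/(2 + T) (Y(b, T) = (b + T)/(T + 2) = (T + b)/(2 + T))
G(f) = -9*f
G(Y(-5, 6))*V = -9*(6 - 5)/(2 + 6)*595 = -9/8*595 = -5355/8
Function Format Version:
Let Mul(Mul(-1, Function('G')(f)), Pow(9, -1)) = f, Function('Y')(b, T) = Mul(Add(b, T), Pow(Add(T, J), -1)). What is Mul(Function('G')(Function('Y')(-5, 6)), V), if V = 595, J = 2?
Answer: Rational(-5355, 8) ≈ -669.38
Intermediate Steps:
Function('Y')(b, T) = Mul(Pow(Add(2, T), -1), Add(T, b)) (Function('Y')(b, T) = Mul(Add(b, T), Pow(Add(T, 2), -1)) = Mul(Add(T, b), Pow(Add(2, T), -1)) = Mul(Pow(Add(2, T), -1), Add(T, b)))
Function('G')(f) = Mul(-9, f)
Mul(Function('G')(Function('Y')(-5, 6)), V) = Mul(Mul(-9, Mul(Pow(Add(2, 6), -1), Add(6, -5))), 595) = Mul(Mul(-9, Mul(Pow(8, -1), 1)), 595) = Mul(Mul(-9, Mul(Rational(1, 8), 1)), 595) = Mul(Mul(-9, Rational(1, 8)), 595) = Mul(Rational(-9, 8), 595) = Rational(-5355, 8)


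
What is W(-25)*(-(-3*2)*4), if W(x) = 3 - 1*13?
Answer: -240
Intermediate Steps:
W(x) = -10 (W(x) = 3 - 13 = -10)
W(-25)*(-(-3*2)*4) = -(-10)*-3*2*4 = -(-10)*(-6*4) = -(-10)*(-24) = -10*24 = -240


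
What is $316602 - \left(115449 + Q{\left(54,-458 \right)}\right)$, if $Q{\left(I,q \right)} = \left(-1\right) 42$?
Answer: $201195$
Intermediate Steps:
$Q{\left(I,q \right)} = -42$
$316602 - \left(115449 + Q{\left(54,-458 \right)}\right) = 316602 - \left(115449 - 42\right) = 316602 - 115407 = 201195$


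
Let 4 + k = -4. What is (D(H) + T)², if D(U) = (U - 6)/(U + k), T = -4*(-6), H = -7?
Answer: 139129/225 ≈ 618.35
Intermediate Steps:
k = -8 (k = -4 - 4 = -8)
T = 24
D(U) = (-6 + U)/(-8 + U) (D(U) = (U - 6)/(U - 8) = (-6 + U)/(-8 + U))
(D(H) + T)² = ((-6 - 7)/(-8 - 7) + 24)² = (-13/(-15) + 24)² = (-1/15*(-13) + 24)² = (13/15 + 24)² = (373/15)² = 139129/225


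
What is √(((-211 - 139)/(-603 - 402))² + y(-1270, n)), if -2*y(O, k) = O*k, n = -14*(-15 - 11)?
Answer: 2*√2334573010/201 ≈ 480.77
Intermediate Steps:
n = 364 (n = -14*(-26) = 364)
y(O, k) = -O*k/2
√(((-211 - 139)/(-603 - 402))² + y(-1270, n)) = √(((-211 - 139)/(-603 - 402))² - ½*(-1270)*364) = √((-350/(-1005))² + 231140) = √((-350*(-1/1005))² + 231140) = √((70/201)² + 231140) = √(4900/40401 + 231140) = √(9338292040/40401) = 2*√2334573010/201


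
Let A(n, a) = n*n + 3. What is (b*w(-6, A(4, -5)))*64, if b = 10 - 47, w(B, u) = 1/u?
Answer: -2368/19 ≈ -124.63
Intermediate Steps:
A(n, a) = 3 + n² (A(n, a) = n² + 3 = 3 + n²)
b = -37
(b*w(-6, A(4, -5)))*64 = -37/(3 + 4²)*64 = -37/(3 + 16)*64 = -37/19*64 = -2368/19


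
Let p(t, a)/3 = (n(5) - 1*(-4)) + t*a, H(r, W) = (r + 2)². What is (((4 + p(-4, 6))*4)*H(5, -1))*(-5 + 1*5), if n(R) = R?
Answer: 0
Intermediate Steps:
H(r, W) = (2 + r)²
p(t, a) = 27 + 3*a*t (p(t, a) = 3*((5 - 1*(-4)) + t*a) = 3*((5 + 4) + a*t) = 3*(9 + a*t) = 27 + 3*a*t)
(((4 + p(-4, 6))*4)*H(5, -1))*(-5 + 1*5) = (((4 + (27 + 3*6*(-4)))*4)*(2 + 5)²)*(-5 + 1*5) = (((4 + (27 - 72))*4)*7²)*(-5 + 5) = (((4 - 45)*4)*49)*0 = (-41*4*49)*0 = -164*49*0 = -8036*0 = 0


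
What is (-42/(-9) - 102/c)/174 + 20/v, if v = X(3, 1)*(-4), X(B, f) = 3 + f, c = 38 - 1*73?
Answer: -44083/36540 ≈ -1.2064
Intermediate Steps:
c = -35 (c = 38 - 73 = -35)
v = -16 (v = (3 + 1)*(-4) = 4*(-4) = -16)
(-42/(-9) - 102/c)/174 + 20/v = (-42/(-9) - 102/(-35))/174 + 20/(-16) = (-42*(-⅑) - 102*(-1/35))*(1/174) + 20*(-1/16) = (14/3 + 102/35)*(1/174) - 5/4 = (796/105)*(1/174) - 5/4 = 398/9135 - 5/4 = -44083/36540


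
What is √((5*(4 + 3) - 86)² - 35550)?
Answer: 3*I*√3661 ≈ 181.52*I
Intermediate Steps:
√((5*(4 + 3) - 86)² - 35550) = √((5*7 - 86)² - 35550) = √((35 - 86)² - 35550) = √((-51)² - 35550) = √(2601 - 35550) = √(-32949) = 3*I*√3661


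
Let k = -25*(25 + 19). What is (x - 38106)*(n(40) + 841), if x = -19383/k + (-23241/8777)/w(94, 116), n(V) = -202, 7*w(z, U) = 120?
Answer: -469963240350507/19309400 ≈ -2.4339e+7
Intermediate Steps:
w(z, U) = 120/7 (w(z, U) = (⅐)*120 = 120/7)
k = -1100 (k = -25*44 = -1100)
x = 337266587/19309400 (x = -19383/(1*(-1100)) + (-23241/8777)/(120/7) = -19383/(-1100) - 23241*1/8777*(7/120) = -19383*(-1/1100) - 23241/8777*7/120 = 19383/1100 - 54229/351080 = 337266587/19309400 ≈ 17.466)
(x - 38106)*(n(40) + 841) = (337266587/19309400 - 38106)*(-202 + 841) = -735466729813/19309400*639 = -469963240350507/19309400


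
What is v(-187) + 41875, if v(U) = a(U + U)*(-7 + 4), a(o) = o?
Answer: 42997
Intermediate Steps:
v(U) = -6*U (v(U) = (U + U)*(-7 + 4) = (2*U)*(-3) = -6*U)
v(-187) + 41875 = -6*(-187) + 41875 = 1122 + 41875 = 42997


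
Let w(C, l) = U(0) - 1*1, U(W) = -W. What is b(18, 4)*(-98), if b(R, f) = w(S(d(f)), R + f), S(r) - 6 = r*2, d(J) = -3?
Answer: 98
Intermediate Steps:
S(r) = 6 + 2*r (S(r) = 6 + r*2 = 6 + 2*r)
w(C, l) = -1 (w(C, l) = -1*0 - 1*1 = 0 - 1 = -1)
b(R, f) = -1
b(18, 4)*(-98) = -1*(-98) = 98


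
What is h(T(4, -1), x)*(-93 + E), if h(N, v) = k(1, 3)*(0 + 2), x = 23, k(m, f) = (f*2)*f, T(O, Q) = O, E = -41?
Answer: -4824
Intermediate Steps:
k(m, f) = 2*f² (k(m, f) = (2*f)*f = 2*f²)
h(N, v) = 36 (h(N, v) = (2*3²)*(0 + 2) = (2*9)*2 = 18*2 = 36)
h(T(4, -1), x)*(-93 + E) = 36*(-93 - 41) = 36*(-134) = -4824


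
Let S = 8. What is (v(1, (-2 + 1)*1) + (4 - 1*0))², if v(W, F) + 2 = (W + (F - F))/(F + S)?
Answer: 225/49 ≈ 4.5918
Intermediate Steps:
v(W, F) = -2 + W/(8 + F) (v(W, F) = -2 + (W + (F - F))/(F + 8) = -2 + (W + 0)/(8 + F) = -2 + W/(8 + F))
(v(1, (-2 + 1)*1) + (4 - 1*0))² = ((-16 + 1 - 2*(-2 + 1))/(8 + (-2 + 1)*1) + (4 - 1*0))² = ((-16 + 1 - (-2))/(8 - 1*1) + (4 + 0))² = ((-16 + 1 - 2*(-1))/(8 - 1) + 4)² = ((-16 + 1 + 2)/7 + 4)² = ((⅐)*(-13) + 4)² = (-13/7 + 4)² = (15/7)² = 225/49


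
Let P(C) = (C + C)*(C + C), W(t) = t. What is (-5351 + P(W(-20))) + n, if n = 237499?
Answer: 233748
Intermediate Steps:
P(C) = 4*C² (P(C) = (2*C)*(2*C) = 4*C²)
(-5351 + P(W(-20))) + n = (-5351 + 4*(-20)²) + 237499 = (-5351 + 4*400) + 237499 = (-5351 + 1600) + 237499 = -3751 + 237499 = 233748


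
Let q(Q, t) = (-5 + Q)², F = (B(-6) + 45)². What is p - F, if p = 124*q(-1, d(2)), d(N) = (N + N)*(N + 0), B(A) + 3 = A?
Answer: 3168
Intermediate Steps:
B(A) = -3 + A
d(N) = 2*N² (d(N) = (2*N)*N = 2*N²)
F = 1296 (F = ((-3 - 6) + 45)² = (-9 + 45)² = 36² = 1296)
p = 4464 (p = 124*(-5 - 1)² = 124*(-6)² = 124*36 = 4464)
p - F = 4464 - 1*1296 = 4464 - 1296 = 3168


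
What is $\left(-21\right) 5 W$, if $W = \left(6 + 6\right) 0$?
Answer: $0$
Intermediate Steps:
$W = 0$ ($W = 12 \cdot 0 = 0$)
$\left(-21\right) 5 W = \left(-21\right) 5 \cdot 0 = \left(-105\right) 0 = 0$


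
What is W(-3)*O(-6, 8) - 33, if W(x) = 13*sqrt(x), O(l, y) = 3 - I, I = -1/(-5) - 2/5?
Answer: -33 + 208*I*sqrt(3)/5 ≈ -33.0 + 72.053*I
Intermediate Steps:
I = -1/5 (I = -1*(-1/5) - 2*1/5 = 1/5 - 2/5 = -1/5 ≈ -0.20000)
O(l, y) = 16/5 (O(l, y) = 3 - 1*(-1/5) = 3 + 1/5 = 16/5)
W(-3)*O(-6, 8) - 33 = (13*sqrt(-3))*(16/5) - 33 = (13*(I*sqrt(3)))*(16/5) - 33 = (13*I*sqrt(3))*(16/5) - 33 = 208*I*sqrt(3)/5 - 33 = -33 + 208*I*sqrt(3)/5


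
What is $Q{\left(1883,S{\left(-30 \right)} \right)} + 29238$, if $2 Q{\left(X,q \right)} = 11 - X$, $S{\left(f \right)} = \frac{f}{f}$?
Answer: $28302$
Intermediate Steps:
$S{\left(f \right)} = 1$
$Q{\left(X,q \right)} = \frac{11}{2} - \frac{X}{2}$ ($Q{\left(X,q \right)} = \frac{11 - X}{2} = \frac{11}{2} - \frac{X}{2}$)
$Q{\left(1883,S{\left(-30 \right)} \right)} + 29238 = \left(\frac{11}{2} - \frac{1883}{2}\right) + 29238 = -936 + 29238 = 28302$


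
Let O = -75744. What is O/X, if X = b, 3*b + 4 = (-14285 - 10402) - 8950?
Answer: 227232/33641 ≈ 6.7546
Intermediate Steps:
b = -33641/3 (b = -4/3 + ((-14285 - 10402) - 8950)/3 = -4/3 + (-24687 - 8950)/3 = -4/3 + (⅓)*(-33637) = -4/3 - 33637/3 = -33641/3 ≈ -11214.)
X = -33641/3 ≈ -11214.
O/X = -75744/(-33641/3) = -75744*(-3/33641) = 227232/33641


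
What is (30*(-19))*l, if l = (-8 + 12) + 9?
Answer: -7410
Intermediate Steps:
l = 13 (l = 4 + 9 = 13)
(30*(-19))*l = (30*(-19))*13 = -570*13 = -7410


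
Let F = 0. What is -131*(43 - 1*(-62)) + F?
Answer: -13755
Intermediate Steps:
-131*(43 - 1*(-62)) + F = -131*(43 - 1*(-62)) + 0 = -131*(43 + 62) + 0 = -131*105 + 0 = -13755 + 0 = -13755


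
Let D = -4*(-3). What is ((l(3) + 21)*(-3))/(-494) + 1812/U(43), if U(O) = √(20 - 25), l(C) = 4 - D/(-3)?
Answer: 87/494 - 1812*I*√5/5 ≈ 0.17611 - 810.35*I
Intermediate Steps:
D = 12
l(C) = 8 (l(C) = 4 - 12/(-3) = 4 - 12*(-1)/3 = 4 - 1*(-4) = 4 + 4 = 8)
U(O) = I*√5 (U(O) = √(-5) = I*√5)
((l(3) + 21)*(-3))/(-494) + 1812/U(43) = ((8 + 21)*(-3))/(-494) + 1812/((I*√5)) = (29*(-3))*(-1/494) + 1812*(-I*√5/5) = -87*(-1/494) - 1812*I*√5/5 = 87/494 - 1812*I*√5/5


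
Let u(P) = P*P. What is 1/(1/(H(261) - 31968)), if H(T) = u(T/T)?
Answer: -31967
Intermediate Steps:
u(P) = P²
H(T) = 1 (H(T) = (T/T)² = 1² = 1)
1/(1/(H(261) - 31968)) = 1/(1/(1 - 31968)) = 1/(1/(-31967)) = 1/(-1/31967) = -31967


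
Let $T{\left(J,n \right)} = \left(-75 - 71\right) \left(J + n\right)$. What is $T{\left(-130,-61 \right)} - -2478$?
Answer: $30364$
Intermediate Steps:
$T{\left(J,n \right)} = - 146 J - 146 n$ ($T{\left(J,n \right)} = - 146 \left(J + n\right) = - 146 J - 146 n$)
$T{\left(-130,-61 \right)} - -2478 = \left(\left(-146\right) \left(-130\right) - -8906\right) - -2478 = \left(18980 + 8906\right) + 2478 = 27886 + 2478 = 30364$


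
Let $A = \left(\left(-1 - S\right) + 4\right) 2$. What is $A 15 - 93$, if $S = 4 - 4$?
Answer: $-3$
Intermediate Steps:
$S = 0$ ($S = 4 - 4 = 0$)
$A = 6$ ($A = \left(\left(-1 - 0\right) + 4\right) 2 = \left(\left(-1 + 0\right) + 4\right) 2 = \left(-1 + 4\right) 2 = 3 \cdot 2 = 6$)
$A 15 - 93 = 6 \cdot 15 - 93 = 90 - 93 = -3$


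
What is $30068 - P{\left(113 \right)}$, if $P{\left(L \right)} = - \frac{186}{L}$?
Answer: $\frac{3397870}{113} \approx 30070.0$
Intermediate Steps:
$30068 - P{\left(113 \right)} = 30068 - - \frac{186}{113} = 30068 + \frac{186}{113} = \frac{3397870}{113}$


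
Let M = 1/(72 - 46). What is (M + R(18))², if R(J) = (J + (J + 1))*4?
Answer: 14814801/676 ≈ 21915.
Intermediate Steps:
M = 1/26 ≈ 0.038462
R(J) = 4 + 8*J (R(J) = (J + (1 + J))*4 = (1 + 2*J)*4 = 4 + 8*J)
(M + R(18))² = (1/26 + (4 + 8*18))² = (1/26 + (4 + 144))² = (1/26 + 148)² = (3849/26)² = 14814801/676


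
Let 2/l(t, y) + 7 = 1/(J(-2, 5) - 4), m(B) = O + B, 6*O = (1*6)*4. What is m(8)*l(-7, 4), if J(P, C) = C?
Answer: -4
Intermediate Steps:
O = 4 (O = ((1*6)*4)/6 = (6*4)/6 = (⅙)*24 = 4)
m(B) = 4 + B
l(t, y) = -⅓ (l(t, y) = 2/(-7 + 1/(5 - 4)) = 2/(-7 + 1/1) = 2/(-7 + 1) = 2/(-6) = 2*(-⅙) = -⅓)
m(8)*l(-7, 4) = (4 + 8)*(-⅓) = 12*(-⅓) = -4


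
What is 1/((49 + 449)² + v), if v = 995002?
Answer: 1/1243006 ≈ 8.0450e-7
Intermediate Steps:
1/((49 + 449)² + v) = 1/((49 + 449)² + 995002) = 1/(498² + 995002) = 1/(248004 + 995002) = 1/1243006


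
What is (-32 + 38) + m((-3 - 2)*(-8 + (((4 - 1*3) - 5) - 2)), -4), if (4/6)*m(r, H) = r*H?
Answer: -414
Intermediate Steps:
m(r, H) = 3*H*r/2 (m(r, H) = 3*(r*H)/2 = 3*(H*r)/2 = 3*H*r/2)
(-32 + 38) + m((-3 - 2)*(-8 + (((4 - 1*3) - 5) - 2)), -4) = (-32 + 38) + (3/2)*(-4)*((-3 - 2)*(-8 + (((4 - 1*3) - 5) - 2))) = 6 + (3/2)*(-4)*(-5*(-8 + (((4 - 3) - 5) - 2))) = 6 + (3/2)*(-4)*(-5*(-8 + ((1 - 5) - 2))) = 6 + (3/2)*(-4)*(-5*(-8 + (-4 - 2))) = 6 + (3/2)*(-4)*(-5*(-8 - 6)) = 6 + (3/2)*(-4)*(-5*(-14)) = 6 + (3/2)*(-4)*70 = 6 - 420 = -414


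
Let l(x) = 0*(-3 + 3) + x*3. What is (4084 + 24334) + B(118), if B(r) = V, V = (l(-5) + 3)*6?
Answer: 28346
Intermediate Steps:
l(x) = 3*x (l(x) = 0*0 + 3*x = 0 + 3*x = 3*x)
V = -72 (V = (3*(-5) + 3)*6 = (-15 + 3)*6 = -12*6 = -72)
B(r) = -72
(4084 + 24334) + B(118) = (4084 + 24334) - 72 = 28418 - 72 = 28346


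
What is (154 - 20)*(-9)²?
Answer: 10854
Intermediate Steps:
(154 - 20)*(-9)² = 134*81 = 10854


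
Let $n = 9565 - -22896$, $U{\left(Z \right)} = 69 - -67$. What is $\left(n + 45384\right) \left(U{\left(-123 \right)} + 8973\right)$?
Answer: $709090105$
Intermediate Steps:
$U{\left(Z \right)} = 136$ ($U{\left(Z \right)} = 69 + 67 = 136$)
$n = 32461$ ($n = 9565 + 22896 = 32461$)
$\left(n + 45384\right) \left(U{\left(-123 \right)} + 8973\right) = \left(32461 + 45384\right) \left(136 + 8973\right) = 77845 \cdot 9109 = 709090105$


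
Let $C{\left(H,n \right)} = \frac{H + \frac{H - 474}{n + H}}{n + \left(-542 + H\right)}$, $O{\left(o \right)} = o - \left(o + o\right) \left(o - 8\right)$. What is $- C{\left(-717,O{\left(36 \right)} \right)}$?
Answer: $- \frac{644186}{2911861} \approx -0.22123$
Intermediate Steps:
$O{\left(o \right)} = o - 2 o \left(-8 + o\right)$
$C{\left(H,n \right)} = \frac{H + \frac{-474 + H}{H + n}}{-542 + H + n}$
$- C{\left(-717,O{\left(36 \right)} \right)} = - \frac{-474 - 717 + \left(-717\right)^{2} - 717 \cdot 36 \left(17 - 72\right)}{\left(-717\right)^{2} + \left(36 \left(17 - 72\right)\right)^{2} - -388614 - 542 \cdot 36 \left(17 - 72\right) + 2 \left(-717\right) 36 \left(17 - 72\right)} = - \frac{-474 - 717 + 514089 - 717 \cdot 36 \left(17 - 72\right)}{514089 + \left(36 \left(17 - 72\right)\right)^{2} + 388614 - 542 \cdot 36 \left(17 - 72\right) + 2 \left(-717\right) 36 \left(17 - 72\right)} = - \frac{-474 - 717 + 514089 - 717 \cdot 36 \left(-55\right)}{514089 + \left(36 \left(-55\right)\right)^{2} + 388614 - 542 \cdot 36 \left(-55\right) + 2 \left(-717\right) 36 \left(-55\right)} = - \frac{-474 - 717 + 514089 - -1419660}{514089 + \left(-1980\right)^{2} + 388614 - -1073160 + 2 \left(-717\right) \left(-1980\right)} = - \frac{-474 - 717 + 514089 + 1419660}{514089 + 3920400 + 388614 + 1073160 + 2839320} = - \frac{1932558}{8735583} = \left(-1\right) \frac{644186}{2911861} = - \frac{644186}{2911861}$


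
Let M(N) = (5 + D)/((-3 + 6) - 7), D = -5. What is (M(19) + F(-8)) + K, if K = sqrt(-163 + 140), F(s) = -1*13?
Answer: -13 + I*sqrt(23) ≈ -13.0 + 4.7958*I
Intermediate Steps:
F(s) = -13
K = I*sqrt(23) (K = sqrt(-23) = I*sqrt(23) ≈ 4.7958*I)
M(N) = 0 (M(N) = (5 - 5)/((-3 + 6) - 7) = 0/(3 - 7) = 0/(-4) = 0*(-1/4) = 0)
(M(19) + F(-8)) + K = (0 - 13) + I*sqrt(23) = -13 + I*sqrt(23)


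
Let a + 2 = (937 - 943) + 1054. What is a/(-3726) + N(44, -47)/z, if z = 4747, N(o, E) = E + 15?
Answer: -2542297/8843661 ≈ -0.28747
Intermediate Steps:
N(o, E) = 15 + E
a = 1046 (a = -2 + ((937 - 943) + 1054) = -2 + (-6 + 1054) = -2 + 1048 = 1046)
a/(-3726) + N(44, -47)/z = 1046/(-3726) + (15 - 47)/4747 = 1046*(-1/3726) - 32*1/4747 = -523/1863 - 32/4747 = -2542297/8843661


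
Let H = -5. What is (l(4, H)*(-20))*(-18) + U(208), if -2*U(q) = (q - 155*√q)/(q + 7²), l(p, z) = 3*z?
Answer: -1387904/257 + 310*√13/257 ≈ -5396.1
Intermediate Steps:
U(q) = -(q - 155*√q)/(2*(49 + q)) (U(q) = -(q - 155*√q)/(2*(q + 7²)) = -(q - 155*√q)/(2*(q + 49)) = -(q - 155*√q)/(2*(49 + q)))
(l(4, H)*(-20))*(-18) + U(208) = ((3*(-5))*(-20))*(-18) + (-1*208 + 155*√208)/(2*(49 + 208)) = -15*(-20)*(-18) + (½)*(-208 + 155*(4*√13))/257 = 300*(-18) + (½)*(1/257)*(-208 + 620*√13) = -5400 + (-104/257 + 310*√13/257) = -1387904/257 + 310*√13/257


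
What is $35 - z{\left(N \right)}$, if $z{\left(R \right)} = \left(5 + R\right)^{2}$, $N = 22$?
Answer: $-694$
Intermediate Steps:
$35 - z{\left(N \right)} = 35 - \left(5 + 22\right)^{2} = 35 - 27^{2} = 35 - 729 = -694$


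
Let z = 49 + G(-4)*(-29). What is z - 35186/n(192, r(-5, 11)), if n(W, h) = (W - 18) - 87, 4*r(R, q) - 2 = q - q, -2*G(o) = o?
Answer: -35969/87 ≈ -413.44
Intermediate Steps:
G(o) = -o/2
r(R, q) = 1/2 (r(R, q) = 1/2 + (q - q)/4 = 1/2 + (1/4)*0 = 1/2 + 0 = 1/2)
n(W, h) = -105 + W (n(W, h) = (-18 + W) - 87 = -105 + W)
z = -9 (z = 49 - 1/2*(-4)*(-29) = 49 + 2*(-29) = 49 - 58 = -9)
z - 35186/n(192, r(-5, 11)) = -9 - 35186/(-105 + 192) = -9 - 35186/87 = -35969/87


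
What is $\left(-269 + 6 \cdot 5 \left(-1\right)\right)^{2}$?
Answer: $89401$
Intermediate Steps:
$\left(-269 + 6 \cdot 5 \left(-1\right)\right)^{2} = \left(-269 + 30 \left(-1\right)\right)^{2} = \left(-269 - 30\right)^{2} = \left(-299\right)^{2} = 89401$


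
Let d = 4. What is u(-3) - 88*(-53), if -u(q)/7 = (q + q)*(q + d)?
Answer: 4706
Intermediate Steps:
u(q) = -14*q*(4 + q) (u(q) = -7*(q + q)*(q + 4) = -7*2*q*(4 + q) = -14*q*(4 + q))
u(-3) - 88*(-53) = -14*(-3)*(4 - 3) - 88*(-53) = -14*(-3)*1 + 4664 = 42 + 4664 = 4706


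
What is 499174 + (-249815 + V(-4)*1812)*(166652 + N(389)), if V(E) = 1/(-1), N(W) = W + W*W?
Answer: -80107975800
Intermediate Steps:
N(W) = W + W²
V(E) = -1
499174 + (-249815 + V(-4)*1812)*(166652 + N(389)) = 499174 + (-249815 - 1*1812)*(166652 + 389*(1 + 389)) = 499174 + (-249815 - 1812)*(166652 + 389*390) = 499174 - 251627*(166652 + 151710) = 499174 - 251627*318362 = 499174 - 80108474974 = -80107975800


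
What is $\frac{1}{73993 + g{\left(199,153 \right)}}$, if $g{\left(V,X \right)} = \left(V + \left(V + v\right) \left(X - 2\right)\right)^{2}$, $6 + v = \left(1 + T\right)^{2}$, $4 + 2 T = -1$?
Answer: $\frac{16}{14097284417} \approx 1.135 \cdot 10^{-9}$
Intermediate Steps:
$T = - \frac{5}{2}$ ($T = -2 + \frac{1}{2} \left(-1\right) = -2 - \frac{1}{2} = - \frac{5}{2} \approx -2.5$)
$v = - \frac{15}{4}$ ($v = -6 + \left(1 - \frac{5}{2}\right)^{2} = -6 + \left(- \frac{3}{2}\right)^{2} = -6 + \frac{9}{4} = - \frac{15}{4} \approx -3.75$)
$g{\left(V,X \right)} = \left(V + \left(-2 + X\right) \left(- \frac{15}{4} + V\right)\right)^{2}$ ($g{\left(V,X \right)} = \left(V + \left(V - \frac{15}{4}\right) \left(X - 2\right)\right)^{2} = \left(V + \left(- \frac{15}{4} + V\right) \left(-2 + X\right)\right)^{2} = \left(V + \left(-2 + X\right) \left(- \frac{15}{4} + V\right)\right)^{2}$)
$\frac{1}{73993 + g{\left(199,153 \right)}} = \frac{1}{73993 + \frac{\left(30 - 2295 - 796 + 4 \cdot 199 \cdot 153\right)^{2}}{16}} = \frac{1}{73993 + \frac{\left(30 - 2295 - 796 + 121788\right)^{2}}{16}} = \frac{1}{73993 + \frac{118727^{2}}{16}} = \frac{1}{73993 + \frac{1}{16} \cdot 14096100529} = \frac{1}{73993 + \frac{14096100529}{16}} = \frac{1}{\frac{14097284417}{16}} = \frac{16}{14097284417}$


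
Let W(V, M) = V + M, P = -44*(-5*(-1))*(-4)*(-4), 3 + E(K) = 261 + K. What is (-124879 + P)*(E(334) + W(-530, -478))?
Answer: 53413984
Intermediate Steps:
E(K) = 258 + K (E(K) = -3 + (261 + K) = 258 + K)
P = -3520 (P = -220*(-4)*(-4) = -44*(-20)*(-4) = 880*(-4) = -3520)
W(V, M) = M + V
(-124879 + P)*(E(334) + W(-530, -478)) = (-124879 - 3520)*((258 + 334) + (-478 - 530)) = -128399*(592 - 1008) = -128399*(-416) = 53413984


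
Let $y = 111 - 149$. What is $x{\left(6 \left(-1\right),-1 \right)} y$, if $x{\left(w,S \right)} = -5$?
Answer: $190$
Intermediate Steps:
$y = -38$
$x{\left(6 \left(-1\right),-1 \right)} y = \left(-5\right) \left(-38\right) = 190$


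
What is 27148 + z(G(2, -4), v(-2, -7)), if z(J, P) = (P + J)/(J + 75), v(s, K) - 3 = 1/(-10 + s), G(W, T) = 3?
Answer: 25410599/936 ≈ 27148.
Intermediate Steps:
v(s, K) = 3 + 1/(-10 + s)
z(J, P) = (J + P)/(75 + J)
27148 + z(G(2, -4), v(-2, -7)) = 27148 + (3 + (-29 + 3*(-2))/(-10 - 2))/(75 + 3) = 27148 + (3 + (-29 - 6)/(-12))/78 = 27148 + (3 - 1/12*(-35))/78 = 27148 + (3 + 35/12)/78 = 27148 + (1/78)*(71/12) = 27148 + 71/936 = 25410599/936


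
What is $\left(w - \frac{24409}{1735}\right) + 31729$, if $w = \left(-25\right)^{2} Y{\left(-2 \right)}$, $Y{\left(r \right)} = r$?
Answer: $\frac{52856656}{1735} \approx 30465.0$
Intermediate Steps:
$w = -1250$ ($w = \left(-25\right)^{2} \left(-2\right) = 625 \left(-2\right) = -1250$)
$\left(w - \frac{24409}{1735}\right) + 31729 = \left(-1250 - \frac{24409}{1735}\right) + 31729 = - \frac{2193159}{1735} + 31729 = \frac{52856656}{1735}$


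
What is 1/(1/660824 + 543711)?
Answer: 660824/359297277865 ≈ 1.8392e-6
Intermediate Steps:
1/(1/660824 + 543711) = 1/(359297277865/660824) = 660824/359297277865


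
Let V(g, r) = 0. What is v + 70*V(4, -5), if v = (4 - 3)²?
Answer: 1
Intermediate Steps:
v = 1 (v = 1² = 1)
v + 70*V(4, -5) = 1 + 70*0 = 1 + 0 = 1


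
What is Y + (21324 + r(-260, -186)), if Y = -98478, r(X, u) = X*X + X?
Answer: -9814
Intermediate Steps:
r(X, u) = X + X**2 (r(X, u) = X**2 + X = X + X**2)
Y + (21324 + r(-260, -186)) = -98478 + (21324 - 260*(1 - 260)) = -98478 + (21324 - 260*(-259)) = -98478 + (21324 + 67340) = -98478 + 88664 = -9814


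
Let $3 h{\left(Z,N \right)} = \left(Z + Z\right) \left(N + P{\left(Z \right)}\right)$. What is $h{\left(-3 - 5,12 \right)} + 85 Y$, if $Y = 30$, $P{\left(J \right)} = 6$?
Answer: $2454$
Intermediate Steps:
$h{\left(Z,N \right)} = \frac{2 Z \left(6 + N\right)}{3}$ ($h{\left(Z,N \right)} = \frac{\left(Z + Z\right) \left(N + 6\right)}{3} = \frac{2 Z \left(6 + N\right)}{3}$)
$h{\left(-3 - 5,12 \right)} + 85 Y = \frac{2 \left(-3 - 5\right) \left(6 + 12\right)}{3} + 85 \cdot 30 = \frac{2}{3} \left(-3 - 5\right) 18 + 2550 = \frac{2}{3} \left(-8\right) 18 + 2550 = -96 + 2550 = 2454$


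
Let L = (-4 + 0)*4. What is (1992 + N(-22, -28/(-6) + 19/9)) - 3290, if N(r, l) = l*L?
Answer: -12658/9 ≈ -1406.4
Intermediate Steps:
L = -16 (L = -4*4 = -16)
N(r, l) = -16*l (N(r, l) = l*(-16) = -16*l)
(1992 + N(-22, -28/(-6) + 19/9)) - 3290 = (1992 - 16*(-28/(-6) + 19/9)) - 3290 = (1992 - 16*(-28*(-1/6) + 19*(1/9))) - 3290 = (1992 - 16*(14/3 + 19/9)) - 3290 = (1992 - 16*61/9) - 3290 = (1992 - 976/9) - 3290 = 16952/9 - 3290 = -12658/9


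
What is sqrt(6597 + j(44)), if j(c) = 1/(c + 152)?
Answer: sqrt(1293013)/14 ≈ 81.222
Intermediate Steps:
j(c) = 1/(152 + c)
sqrt(6597 + j(44)) = sqrt(6597 + 1/(152 + 44)) = sqrt(6597 + 1/196) = sqrt(1293013/196) = sqrt(1293013)/14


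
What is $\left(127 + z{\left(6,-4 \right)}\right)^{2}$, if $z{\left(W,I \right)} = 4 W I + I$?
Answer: $729$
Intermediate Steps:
$z{\left(W,I \right)} = I + 4 I W$ ($z{\left(W,I \right)} = 4 I W + I = I + 4 I W$)
$\left(127 + z{\left(6,-4 \right)}\right)^{2} = \left(127 - 4 \left(1 + 4 \cdot 6\right)\right)^{2} = \left(127 - 4 \left(1 + 24\right)\right)^{2} = \left(127 - 100\right)^{2} = 27^{2} = 729$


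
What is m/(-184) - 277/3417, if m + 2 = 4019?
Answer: -13777057/628728 ≈ -21.913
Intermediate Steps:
m = 4017 (m = -2 + 4019 = 4017)
m/(-184) - 277/3417 = 4017/(-184) - 277/3417 = 4017*(-1/184) - 277*1/3417 = -4017/184 - 277/3417 = -13777057/628728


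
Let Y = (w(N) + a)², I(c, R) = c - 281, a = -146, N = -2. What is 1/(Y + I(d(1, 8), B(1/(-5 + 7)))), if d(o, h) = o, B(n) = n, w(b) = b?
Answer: 1/21624 ≈ 4.6245e-5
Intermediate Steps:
I(c, R) = -281 + c
Y = 21904 (Y = (-2 - 146)² = (-148)² = 21904)
1/(Y + I(d(1, 8), B(1/(-5 + 7)))) = 1/(21904 + (-281 + 1)) = 1/(21904 - 280) = 1/21624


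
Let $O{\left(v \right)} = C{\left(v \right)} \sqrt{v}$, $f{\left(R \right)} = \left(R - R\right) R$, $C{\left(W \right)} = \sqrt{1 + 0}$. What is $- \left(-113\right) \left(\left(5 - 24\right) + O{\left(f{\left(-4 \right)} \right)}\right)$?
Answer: $-2147$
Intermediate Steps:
$C{\left(W \right)} = 1$ ($C{\left(W \right)} = \sqrt{1} = 1$)
$f{\left(R \right)} = 0$ ($f{\left(R \right)} = 0 R = 0$)
$O{\left(v \right)} = \sqrt{v}$ ($O{\left(v \right)} = 1 \sqrt{v} = \sqrt{v}$)
$- \left(-113\right) \left(\left(5 - 24\right) + O{\left(f{\left(-4 \right)} \right)}\right) = - \left(-113\right) \left(\left(5 - 24\right) + \sqrt{0}\right) = - \left(-113\right) \left(\left(5 - 24\right) + 0\right) = - \left(-113\right) \left(-19 + 0\right) = - \left(-113\right) \left(-19\right) = \left(-1\right) 2147 = -2147$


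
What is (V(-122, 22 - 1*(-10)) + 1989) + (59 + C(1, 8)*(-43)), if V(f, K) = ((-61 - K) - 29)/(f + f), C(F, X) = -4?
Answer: 4441/2 ≈ 2220.5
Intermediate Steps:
V(f, K) = (-90 - K)/(2*f) (V(f, K) = (-90 - K)/((2*f)) = (-90 - K)*(1/(2*f)) = (-90 - K)/(2*f))
(V(-122, 22 - 1*(-10)) + 1989) + (59 + C(1, 8)*(-43)) = ((1/2)*(-90 - (22 - 1*(-10)))/(-122) + 1989) + (59 - 4*(-43)) = ((1/2)*(-1/122)*(-90 - (22 + 10)) + 1989) + (59 + 172) = ((1/2)*(-1/122)*(-90 - 1*32) + 1989) + 231 = ((1/2)*(-1/122)*(-90 - 32) + 1989) + 231 = ((1/2)*(-1/122)*(-122) + 1989) + 231 = (1/2 + 1989) + 231 = 3979/2 + 231 = 4441/2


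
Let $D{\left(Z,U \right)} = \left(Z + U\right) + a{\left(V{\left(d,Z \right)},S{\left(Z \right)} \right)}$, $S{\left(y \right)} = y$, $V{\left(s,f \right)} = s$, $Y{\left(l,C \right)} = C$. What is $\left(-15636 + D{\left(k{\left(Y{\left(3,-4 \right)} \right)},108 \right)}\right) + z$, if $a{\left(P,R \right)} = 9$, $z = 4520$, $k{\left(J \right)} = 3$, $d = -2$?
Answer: $-10996$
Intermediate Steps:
$D{\left(Z,U \right)} = 9 + U + Z$ ($D{\left(Z,U \right)} = \left(Z + U\right) + 9 = \left(U + Z\right) + 9 = 9 + U + Z$)
$\left(-15636 + D{\left(k{\left(Y{\left(3,-4 \right)} \right)},108 \right)}\right) + z = \left(-15636 + \left(9 + 108 + 3\right)\right) + 4520 = \left(-15636 + 120\right) + 4520 = -15516 + 4520 = -10996$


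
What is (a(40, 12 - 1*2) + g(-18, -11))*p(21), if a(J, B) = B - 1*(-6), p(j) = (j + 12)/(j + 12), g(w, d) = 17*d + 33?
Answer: -138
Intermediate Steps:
g(w, d) = 33 + 17*d
p(j) = 1 (p(j) = (12 + j)/(12 + j) = 1)
a(J, B) = 6 + B (a(J, B) = B + 6 = 6 + B)
(a(40, 12 - 1*2) + g(-18, -11))*p(21) = ((6 + (12 - 1*2)) + (33 + 17*(-11)))*1 = ((6 + (12 - 2)) + (33 - 187))*1 = ((6 + 10) - 154)*1 = (16 - 154)*1 = -138*1 = -138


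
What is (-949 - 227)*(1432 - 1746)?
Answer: 369264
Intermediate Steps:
(-949 - 227)*(1432 - 1746) = -1176*(-314) = 369264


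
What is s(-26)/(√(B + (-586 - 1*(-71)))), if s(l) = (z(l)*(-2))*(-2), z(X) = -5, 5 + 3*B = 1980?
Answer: -2*√1290/43 ≈ -1.6705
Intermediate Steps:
B = 1975/3 (B = -5/3 + (⅓)*1980 = -5/3 + 660 = 1975/3 ≈ 658.33)
s(l) = -20 (s(l) = -5*(-2)*(-2) = 10*(-2) = -20)
s(-26)/(√(B + (-586 - 1*(-71)))) = -20/√(1975/3 + (-586 - 1*(-71))) = -20/√(1975/3 + (-586 + 71)) = -20/√(1975/3 - 515) = -20*√1290/430 = -2*√1290/43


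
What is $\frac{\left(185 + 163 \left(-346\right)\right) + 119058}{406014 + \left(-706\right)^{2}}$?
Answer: $\frac{12569}{180890} \approx 0.069484$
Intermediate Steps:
$\frac{\left(185 + 163 \left(-346\right)\right) + 119058}{406014 + \left(-706\right)^{2}} = \frac{\left(185 - 56398\right) + 119058}{406014 + 498436} = \frac{-56213 + 119058}{904450} = 62845 \cdot \frac{1}{904450} = \frac{12569}{180890}$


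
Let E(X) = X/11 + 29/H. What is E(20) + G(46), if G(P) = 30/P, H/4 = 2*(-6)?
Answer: 22663/12144 ≈ 1.8662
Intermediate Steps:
H = -48 (H = 4*(2*(-6)) = 4*(-12) = -48)
E(X) = -29/48 + X/11 (E(X) = X/11 + 29/(-48) = X*(1/11) + 29*(-1/48) = X/11 - 29/48 = -29/48 + X/11)
E(20) + G(46) = (-29/48 + (1/11)*20) + 30/46 = (-29/48 + 20/11) + 30*(1/46) = 641/528 + 15/23 = 22663/12144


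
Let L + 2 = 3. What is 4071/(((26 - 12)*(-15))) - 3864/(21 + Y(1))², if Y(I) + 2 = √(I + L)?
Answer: -273075757/9021670 + 146832*√2/128881 ≈ -28.658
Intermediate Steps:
L = 1 (L = -2 + 3 = 1)
Y(I) = -2 + √(1 + I) (Y(I) = -2 + √(I + 1) = -2 + √(1 + I))
4071/(((26 - 12)*(-15))) - 3864/(21 + Y(1))² = 4071/(((26 - 12)*(-15))) - 3864/(21 + (-2 + √(1 + 1)))² = 4071/((14*(-15))) - 3864/(21 + (-2 + √2))² = 4071/(-210) - 3864/(19 + √2)² = 4071*(-1/210) - 3864/(19 + √2)² = -1357/70 - 3864/(19 + √2)²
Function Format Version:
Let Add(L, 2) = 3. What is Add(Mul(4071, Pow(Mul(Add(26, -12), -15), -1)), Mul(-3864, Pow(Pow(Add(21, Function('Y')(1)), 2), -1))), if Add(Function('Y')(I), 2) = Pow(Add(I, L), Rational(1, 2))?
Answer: Add(Rational(-273075757, 9021670), Mul(Rational(146832, 128881), Pow(2, Rational(1, 2)))) ≈ -28.658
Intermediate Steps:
L = 1 (L = Add(-2, 3) = 1)
Function('Y')(I) = Add(-2, Pow(Add(1, I), Rational(1, 2))) (Function('Y')(I) = Add(-2, Pow(Add(I, 1), Rational(1, 2))) = Add(-2, Pow(Add(1, I), Rational(1, 2))))
Add(Mul(4071, Pow(Mul(Add(26, -12), -15), -1)), Mul(-3864, Pow(Pow(Add(21, Function('Y')(1)), 2), -1))) = Add(Mul(4071, Pow(Mul(Add(26, -12), -15), -1)), Mul(-3864, Pow(Pow(Add(21, Add(-2, Pow(Add(1, 1), Rational(1, 2)))), 2), -1))) = Add(Mul(4071, Pow(Mul(14, -15), -1)), Mul(-3864, Pow(Pow(Add(21, Add(-2, Pow(2, Rational(1, 2)))), 2), -1))) = Add(Mul(4071, Pow(-210, -1)), Mul(-3864, Pow(Pow(Add(19, Pow(2, Rational(1, 2))), 2), -1))) = Add(Mul(4071, Rational(-1, 210)), Mul(-3864, Pow(Add(19, Pow(2, Rational(1, 2))), -2))) = Add(Rational(-1357, 70), Mul(-3864, Pow(Add(19, Pow(2, Rational(1, 2))), -2)))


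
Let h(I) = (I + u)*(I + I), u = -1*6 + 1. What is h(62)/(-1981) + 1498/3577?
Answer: -455402/144613 ≈ -3.1491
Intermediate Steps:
u = -5 (u = -6 + 1 = -5)
h(I) = 2*I*(-5 + I) (h(I) = (I - 5)*(I + I) = (-5 + I)*(2*I) = 2*I*(-5 + I))
h(62)/(-1981) + 1498/3577 = (2*62*(-5 + 62))/(-1981) + 1498/3577 = (2*62*57)*(-1/1981) + 1498*(1/3577) = 7068*(-1/1981) + 214/511 = -7068/1981 + 214/511 = -455402/144613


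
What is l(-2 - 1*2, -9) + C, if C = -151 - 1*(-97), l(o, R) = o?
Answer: -58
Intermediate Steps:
C = -54 (C = -151 + 97 = -54)
l(-2 - 1*2, -9) + C = (-2 - 1*2) - 54 = (-2 - 2) - 54 = -4 - 54 = -58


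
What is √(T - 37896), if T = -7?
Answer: I*√37903 ≈ 194.69*I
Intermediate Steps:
√(T - 37896) = √(-7 - 37896) = √(-37903) = I*√37903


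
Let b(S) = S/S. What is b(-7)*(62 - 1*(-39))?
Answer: 101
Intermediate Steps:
b(S) = 1
b(-7)*(62 - 1*(-39)) = 1*(62 - 1*(-39)) = 1*(62 + 39) = 1*101 = 101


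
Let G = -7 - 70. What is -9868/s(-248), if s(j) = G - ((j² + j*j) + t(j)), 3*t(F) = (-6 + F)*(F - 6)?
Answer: 29604/433771 ≈ 0.068248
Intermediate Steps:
t(F) = (-6 + F)²/3 (t(F) = ((-6 + F)*(F - 6))/3 = ((-6 + F)*(-6 + F))/3 = (-6 + F)²/3)
G = -77
s(j) = -77 - 2*j² - (-6 + j)²/3 (s(j) = -77 - ((j² + j*j) + (-6 + j)²/3) = -77 - ((j² + j²) + (-6 + j)²/3) = -77 - (2*j² + (-6 + j)²/3) = -77 + (-2*j² - (-6 + j)²/3) = -77 - 2*j² - (-6 + j)²/3)
-9868/s(-248) = -9868/(-89 + 4*(-248) - 7/3*(-248)²) = -9868/(-89 - 992 - 7/3*61504) = -9868/(-89 - 992 - 430528/3) = -9868/(-433771/3) = -9868*(-3/433771) = 29604/433771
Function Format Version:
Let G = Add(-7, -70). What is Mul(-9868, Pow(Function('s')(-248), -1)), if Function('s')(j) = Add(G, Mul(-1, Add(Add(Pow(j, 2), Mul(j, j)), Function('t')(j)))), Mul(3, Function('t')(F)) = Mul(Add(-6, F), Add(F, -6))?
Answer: Rational(29604, 433771) ≈ 0.068248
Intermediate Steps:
Function('t')(F) = Mul(Rational(1, 3), Pow(Add(-6, F), 2)) (Function('t')(F) = Mul(Rational(1, 3), Mul(Add(-6, F), Add(F, -6))) = Mul(Rational(1, 3), Mul(Add(-6, F), Add(-6, F))) = Mul(Rational(1, 3), Pow(Add(-6, F), 2)))
G = -77
Function('s')(j) = Add(-77, Mul(-2, Pow(j, 2)), Mul(Rational(-1, 3), Pow(Add(-6, j), 2))) (Function('s')(j) = Add(-77, Mul(-1, Add(Add(Pow(j, 2), Mul(j, j)), Mul(Rational(1, 3), Pow(Add(-6, j), 2))))) = Add(-77, Mul(-1, Add(Add(Pow(j, 2), Pow(j, 2)), Mul(Rational(1, 3), Pow(Add(-6, j), 2))))) = Add(-77, Mul(-1, Add(Mul(2, Pow(j, 2)), Mul(Rational(1, 3), Pow(Add(-6, j), 2))))) = Add(-77, Add(Mul(-2, Pow(j, 2)), Mul(Rational(-1, 3), Pow(Add(-6, j), 2)))) = Add(-77, Mul(-2, Pow(j, 2)), Mul(Rational(-1, 3), Pow(Add(-6, j), 2))))
Mul(-9868, Pow(Function('s')(-248), -1)) = Mul(-9868, Pow(Add(-89, Mul(4, -248), Mul(Rational(-7, 3), Pow(-248, 2))), -1)) = Mul(-9868, Pow(Add(-89, -992, Mul(Rational(-7, 3), 61504)), -1)) = Mul(-9868, Pow(Add(-89, -992, Rational(-430528, 3)), -1)) = Mul(-9868, Pow(Rational(-433771, 3), -1)) = Mul(-9868, Rational(-3, 433771)) = Rational(29604, 433771)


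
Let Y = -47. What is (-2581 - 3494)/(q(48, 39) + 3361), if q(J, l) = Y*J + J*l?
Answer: -6075/2977 ≈ -2.0406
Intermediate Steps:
q(J, l) = -47*J + J*l
(-2581 - 3494)/(q(48, 39) + 3361) = (-2581 - 3494)/(48*(-47 + 39) + 3361) = -6075/(48*(-8) + 3361) = -6075/(-384 + 3361) = -6075/2977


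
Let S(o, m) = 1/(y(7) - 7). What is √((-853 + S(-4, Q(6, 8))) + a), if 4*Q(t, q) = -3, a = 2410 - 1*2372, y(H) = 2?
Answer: 2*I*√5095/5 ≈ 28.552*I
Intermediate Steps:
a = 38 (a = 2410 - 2372 = 38)
Q(t, q) = -¾ (Q(t, q) = (¼)*(-3) = -¾)
S(o, m) = -⅕ (S(o, m) = 1/(2 - 7) = 1/(-5) = -⅕)
√((-853 + S(-4, Q(6, 8))) + a) = √((-853 - ⅕) + 38) = √(-4266/5 + 38) = √(-4076/5) = 2*I*√5095/5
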